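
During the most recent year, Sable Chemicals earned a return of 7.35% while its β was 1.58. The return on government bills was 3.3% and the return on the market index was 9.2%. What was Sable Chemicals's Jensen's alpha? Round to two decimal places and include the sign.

Market excess return = 9.2% − 3.3% = 5.90%
CAPM benchmark = R_f + β(R_m − R_f) = 3.3% + 1.58 × 5.9% = 12.6220%
α = actual − benchmark = 7.35% − 12.6220% = -5.27%

-5.27%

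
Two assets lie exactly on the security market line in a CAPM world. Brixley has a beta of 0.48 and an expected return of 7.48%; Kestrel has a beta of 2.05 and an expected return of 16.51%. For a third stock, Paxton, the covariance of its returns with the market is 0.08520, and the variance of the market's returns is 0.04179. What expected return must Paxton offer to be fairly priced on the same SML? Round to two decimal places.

16.45%

MRP = (16.51% − 7.48%) / (2.05 − 0.48) = 5.7516%
R_f = 7.48% − 0.48 × 5.7516% = 4.7192%
β_Paxton = Cov / Var(R_m) = 0.08520 / 0.04179 = 2.0388
E(R_Paxton) = R_f + β × MRP = 4.7192% + 2.0388 × 5.7516% = 16.45%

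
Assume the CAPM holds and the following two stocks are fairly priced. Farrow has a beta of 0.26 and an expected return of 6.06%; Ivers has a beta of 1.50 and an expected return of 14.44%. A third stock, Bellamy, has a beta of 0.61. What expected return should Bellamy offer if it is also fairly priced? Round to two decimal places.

8.43%

MRP (SML slope) = (14.44% − 6.06%) / (1.50 − 0.26) = 8.38% / 1.24 = 6.7581%
R_f (intercept) = 6.06% − 0.26 × 6.7581% = 4.3029%
E(R_Bellamy) = R_f + β × MRP = 4.3029% + 0.61 × 6.7581% = 8.43%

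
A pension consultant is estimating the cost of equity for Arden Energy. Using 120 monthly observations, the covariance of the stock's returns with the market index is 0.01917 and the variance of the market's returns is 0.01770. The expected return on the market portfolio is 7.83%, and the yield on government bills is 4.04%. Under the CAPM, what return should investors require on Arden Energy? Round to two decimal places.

8.14%

β = Cov(R_i, R_m) / Var(R_m) = 0.01917 / 0.01770 = 1.0831
MRP = 7.83% − 4.04% = 3.79%
E(R) = R_f + β × MRP = 4.04% + 1.0831 × 3.79% = 8.14%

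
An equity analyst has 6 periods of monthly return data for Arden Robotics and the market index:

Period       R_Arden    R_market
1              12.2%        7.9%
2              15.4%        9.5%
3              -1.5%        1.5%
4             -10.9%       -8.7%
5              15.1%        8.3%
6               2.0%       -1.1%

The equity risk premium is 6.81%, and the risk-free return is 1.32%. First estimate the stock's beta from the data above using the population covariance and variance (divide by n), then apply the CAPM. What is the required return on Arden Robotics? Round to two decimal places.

11.25%

Mean R_i = (12.2 + 15.4 − 1.5 − 10.9 + 15.1 + 2.0) / 6 = 5.3833%
Mean R_m = (7.9 + 9.5 + 1.5 − 8.7 + 8.3 − 1.1) / 6 = 2.9000%
Σ(R_i − R̄_i)(R_m − R̄_m) = 364.7200  ⇒  Cov = 364.7200 / 6 = 60.7867
Σ(R_m − R̄_m)² = 250.2400  ⇒  Var(R_m) = 250.2400 / 6 = 41.7067
β = Cov / Var(R_m) = 60.7867 / 41.7067 = 1.4575
E(R) = R_f + β × MRP = 1.32% + 1.4575 × 6.81% = 11.25%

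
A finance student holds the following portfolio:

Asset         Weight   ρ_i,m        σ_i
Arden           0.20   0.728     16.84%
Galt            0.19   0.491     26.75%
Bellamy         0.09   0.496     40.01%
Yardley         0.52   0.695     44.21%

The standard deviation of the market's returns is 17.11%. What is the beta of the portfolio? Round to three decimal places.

1.327

β_Arden = 0.728 × 16.84% / 17.11% = 0.7165
β_Galt = 0.491 × 26.75% / 17.11% = 0.7676
β_Bellamy = 0.496 × 40.01% / 17.11% = 1.1598
β_Yardley = 0.695 × 44.21% / 17.11% = 1.7958
β_P = Σ w_i β_i = 0.20×0.7165 + 0.19×0.7676 + 0.09×1.1598 + 0.52×1.7958 = 1.3273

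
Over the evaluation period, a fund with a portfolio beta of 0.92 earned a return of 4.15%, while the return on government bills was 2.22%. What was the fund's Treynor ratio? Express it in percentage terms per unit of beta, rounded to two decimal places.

2.10%

Treynor = (R_P − R_f) / β_P = (4.15% − 2.22%) / 0.9200 = 1.93% / 0.9200 = 2.10%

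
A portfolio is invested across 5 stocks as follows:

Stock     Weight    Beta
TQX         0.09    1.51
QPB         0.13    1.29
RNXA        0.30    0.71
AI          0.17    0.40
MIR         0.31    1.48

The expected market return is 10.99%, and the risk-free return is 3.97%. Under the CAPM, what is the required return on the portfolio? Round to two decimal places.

11.29%

β_P = Σ w_i β_i = 0.09×1.51 + 0.13×1.29 + 0.30×0.71 + 0.17×0.40 + 0.31×1.48 = 1.0434
MRP = 10.99% − 3.97% = 7.02%
E(R_P) = R_f + β_P × MRP = 3.97% + 1.0434 × 7.02% = 11.29%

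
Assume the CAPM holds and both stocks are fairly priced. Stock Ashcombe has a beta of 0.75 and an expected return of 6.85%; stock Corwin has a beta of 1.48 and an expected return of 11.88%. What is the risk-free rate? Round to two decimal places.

1.68%

Both satisfy E(R) = R_f + β·MRP, so the slope of the SML is
MRP = (11.88% − 6.85%) / (1.48 − 0.75) = 5.03% / 0.73 = 6.8904%
R_f = E(R_Ashcombe) − β_Ashcombe·MRP = 6.85% − 0.75 × 6.8904% = 1.6822%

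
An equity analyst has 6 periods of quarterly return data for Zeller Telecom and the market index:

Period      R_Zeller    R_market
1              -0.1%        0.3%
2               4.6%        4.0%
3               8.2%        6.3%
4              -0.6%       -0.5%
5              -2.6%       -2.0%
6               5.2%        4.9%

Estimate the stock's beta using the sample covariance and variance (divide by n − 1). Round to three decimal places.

1.238

Mean R_i = (-0.1 + 4.6 + 8.2 − 0.6 − 2.6 + 5.2) / 6 = 2.4500%
Mean R_m = (0.3 + 4.0 + 6.3 − 0.5 − 2.0 + 4.9) / 6 = 2.1667%
Σ(R_i − R̄_i)(R_m − R̄_m) = 69.1600  ⇒  Cov = 69.1600 / 5 = 13.8320
Σ(R_m − R̄_m)² = 55.8733  ⇒  Var(R_m) = 55.8733 / 5 = 11.1747
β = Cov / Var(R_m) = 13.8320 / 11.1747 = 1.2378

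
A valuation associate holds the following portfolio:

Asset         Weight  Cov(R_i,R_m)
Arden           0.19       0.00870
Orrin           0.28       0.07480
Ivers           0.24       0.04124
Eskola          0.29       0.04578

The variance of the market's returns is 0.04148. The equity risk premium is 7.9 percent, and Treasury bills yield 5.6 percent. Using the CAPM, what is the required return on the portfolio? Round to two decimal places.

14.32%

β_Arden = 0.00870 / 0.04148 = 0.2097
β_Orrin = 0.07480 / 0.04148 = 1.8033
β_Ivers = 0.04124 / 0.04148 = 0.9942
β_Eskola = 0.04578 / 0.04148 = 1.1037
β_P = Σ w_i β_i = 0.19×0.2097 + 0.28×1.8033 + 0.24×0.9942 + 0.29×1.1037 = 1.1034
E(R_P) = R_f + β_P × MRP = 5.6% + 1.1034 × 7.9% = 14.32%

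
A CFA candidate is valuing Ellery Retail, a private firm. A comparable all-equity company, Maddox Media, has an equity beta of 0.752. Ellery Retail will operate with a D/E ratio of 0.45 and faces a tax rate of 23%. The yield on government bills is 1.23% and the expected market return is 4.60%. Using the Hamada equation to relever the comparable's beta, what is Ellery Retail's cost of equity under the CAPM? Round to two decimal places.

4.64%

β_L = β_U × [1 + (1 − t)(D/E)] = 0.752 × [1 + (1 − 0.23) × 0.45]
    = 0.752 × [1 + 0.77 × 0.45] = 0.752 × 1.3465 = 1.0126
MRP = 4.60% − 1.23% = 3.37%
E(R) = R_f + β_L × MRP = 1.23% + 1.0126 × 3.37% = 4.64%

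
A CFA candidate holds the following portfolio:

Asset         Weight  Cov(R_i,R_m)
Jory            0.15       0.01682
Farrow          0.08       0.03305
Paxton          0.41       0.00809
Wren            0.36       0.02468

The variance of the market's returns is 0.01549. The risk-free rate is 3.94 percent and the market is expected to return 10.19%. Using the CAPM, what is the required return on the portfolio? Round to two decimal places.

10.95%

β_Jory = 0.01682 / 0.01549 = 1.0859
β_Farrow = 0.03305 / 0.01549 = 2.1336
β_Paxton = 0.00809 / 0.01549 = 0.5223
β_Wren = 0.02468 / 0.01549 = 1.5933
β_P = Σ w_i β_i = 0.15×1.0859 + 0.08×2.1336 + 0.41×0.5223 + 0.36×1.5933 = 1.1213
MRP = 10.19% − 3.94% = 6.25%
E(R_P) = R_f + β_P × MRP = 3.94% + 1.1213 × 6.25% = 10.95%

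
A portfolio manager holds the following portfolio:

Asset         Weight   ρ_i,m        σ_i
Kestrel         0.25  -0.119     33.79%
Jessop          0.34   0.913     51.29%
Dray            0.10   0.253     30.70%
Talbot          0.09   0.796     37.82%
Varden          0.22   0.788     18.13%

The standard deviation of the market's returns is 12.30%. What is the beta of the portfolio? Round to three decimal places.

1.752

β_Kestrel = -0.119 × 33.79% / 12.30% = -0.3269
β_Jessop = 0.913 × 51.29% / 12.30% = 3.8071
β_Dray = 0.253 × 30.70% / 12.30% = 0.6315
β_Talbot = 0.796 × 37.82% / 12.30% = 2.4475
β_Varden = 0.788 × 18.13% / 12.30% = 1.1615
β_P = Σ w_i β_i = 0.25×-0.3269 + 0.34×3.8071 + 0.10×0.6315 + 0.09×2.4475 + 0.22×1.1615 = 1.7516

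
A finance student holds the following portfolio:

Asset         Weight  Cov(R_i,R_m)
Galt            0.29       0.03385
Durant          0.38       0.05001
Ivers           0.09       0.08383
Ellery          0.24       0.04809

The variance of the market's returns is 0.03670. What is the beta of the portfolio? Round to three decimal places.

1.305

β_Galt = 0.03385 / 0.03670 = 0.9223
β_Durant = 0.05001 / 0.03670 = 1.3627
β_Ivers = 0.08383 / 0.03670 = 2.2842
β_Ellery = 0.04809 / 0.03670 = 1.3104
β_P = Σ w_i β_i = 0.29×0.9223 + 0.38×1.3627 + 0.09×2.2842 + 0.24×1.3104 = 1.3054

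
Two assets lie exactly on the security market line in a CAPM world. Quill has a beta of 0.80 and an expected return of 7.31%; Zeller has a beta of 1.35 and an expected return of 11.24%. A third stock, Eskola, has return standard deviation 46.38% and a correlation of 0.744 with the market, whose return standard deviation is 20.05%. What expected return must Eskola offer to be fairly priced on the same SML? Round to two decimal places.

MRP = (11.24% − 7.31%) / (1.35 − 0.80) = 7.1455%
R_f = 7.31% − 0.80 × 7.1455% = 1.5936%
β_Eskola = ρ·σ_i/σ_m = 0.744 × 46.38 / 20.05 = 1.7210
E(R_Eskola) = R_f + β × MRP = 1.5936% + 1.7210 × 7.1455% = 13.89%

13.89%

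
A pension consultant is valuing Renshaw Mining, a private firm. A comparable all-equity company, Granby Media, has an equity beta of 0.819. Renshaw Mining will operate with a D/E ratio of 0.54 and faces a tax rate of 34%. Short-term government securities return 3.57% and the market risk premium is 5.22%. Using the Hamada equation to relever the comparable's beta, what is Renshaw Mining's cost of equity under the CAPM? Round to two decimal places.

β_L = β_U × [1 + (1 − t)(D/E)] = 0.819 × [1 + (1 − 0.34) × 0.54]
    = 0.819 × [1 + 0.66 × 0.54] = 0.819 × 1.3564 = 1.1109
E(R) = R_f + β_L × MRP = 3.57% + 1.1109 × 5.22% = 9.37%

9.37%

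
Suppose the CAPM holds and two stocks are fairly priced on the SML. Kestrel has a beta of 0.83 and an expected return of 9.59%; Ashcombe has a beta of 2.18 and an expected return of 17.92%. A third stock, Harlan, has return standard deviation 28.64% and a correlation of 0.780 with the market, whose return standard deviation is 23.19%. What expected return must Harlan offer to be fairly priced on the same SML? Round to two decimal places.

10.41%

MRP = (17.92% − 9.59%) / (2.18 − 0.83) = 6.1704%
R_f = 9.59% − 0.83 × 6.1704% = 4.4686%
β_Harlan = ρ·σ_i/σ_m = 0.780 × 28.64 / 23.19 = 0.9633
E(R_Harlan) = R_f + β × MRP = 4.4686% + 0.9633 × 6.1704% = 10.41%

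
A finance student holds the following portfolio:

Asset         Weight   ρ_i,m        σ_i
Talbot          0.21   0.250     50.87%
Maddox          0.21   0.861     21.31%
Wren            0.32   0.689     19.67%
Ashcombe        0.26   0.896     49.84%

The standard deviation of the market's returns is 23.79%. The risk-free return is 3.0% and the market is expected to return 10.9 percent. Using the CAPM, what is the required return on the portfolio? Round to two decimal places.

10.46%

β_Talbot = 0.250 × 50.87% / 23.79% = 0.5346
β_Maddox = 0.861 × 21.31% / 23.79% = 0.7712
β_Wren = 0.689 × 19.67% / 23.79% = 0.5697
β_Ashcombe = 0.896 × 49.84% / 23.79% = 1.8771
β_P = Σ w_i β_i = 0.21×0.5346 + 0.21×0.7712 + 0.32×0.5697 + 0.26×1.8771 = 0.9446
MRP = 10.9% − 3.0% = 7.90%
E(R_P) = R_f + β_P × MRP = 3.0% + 0.9446 × 7.9% = 10.46%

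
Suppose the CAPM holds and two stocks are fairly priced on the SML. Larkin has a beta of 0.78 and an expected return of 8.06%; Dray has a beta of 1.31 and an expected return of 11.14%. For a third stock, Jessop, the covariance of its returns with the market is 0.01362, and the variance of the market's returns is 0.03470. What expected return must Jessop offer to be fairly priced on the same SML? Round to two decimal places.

MRP = (11.14% − 8.06%) / (1.31 − 0.78) = 5.8113%
R_f = 8.06% − 0.78 × 5.8113% = 3.5272%
β_Jessop = Cov / Var(R_m) = 0.01362 / 0.03470 = 0.3925
E(R_Jessop) = R_f + β × MRP = 3.5272% + 0.3925 × 5.8113% = 5.81%

5.81%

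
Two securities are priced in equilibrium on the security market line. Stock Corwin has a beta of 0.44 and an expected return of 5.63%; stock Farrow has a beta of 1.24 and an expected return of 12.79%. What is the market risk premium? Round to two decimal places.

Both satisfy E(R) = R_f + β·MRP, so the slope of the SML is
MRP = (12.79% − 5.63%) / (1.24 − 0.44) = 7.16% / 0.80 = 8.9500%

8.95%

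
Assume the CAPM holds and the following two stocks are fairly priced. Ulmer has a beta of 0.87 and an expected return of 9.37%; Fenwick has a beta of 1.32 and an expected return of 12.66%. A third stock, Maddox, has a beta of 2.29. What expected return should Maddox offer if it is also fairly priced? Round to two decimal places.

19.75%

MRP (SML slope) = (12.66% − 9.37%) / (1.32 − 0.87) = 3.29% / 0.45 = 7.3111%
R_f (intercept) = 9.37% − 0.87 × 7.3111% = 3.0093%
E(R_Maddox) = R_f + β × MRP = 3.0093% + 2.29 × 7.3111% = 19.75%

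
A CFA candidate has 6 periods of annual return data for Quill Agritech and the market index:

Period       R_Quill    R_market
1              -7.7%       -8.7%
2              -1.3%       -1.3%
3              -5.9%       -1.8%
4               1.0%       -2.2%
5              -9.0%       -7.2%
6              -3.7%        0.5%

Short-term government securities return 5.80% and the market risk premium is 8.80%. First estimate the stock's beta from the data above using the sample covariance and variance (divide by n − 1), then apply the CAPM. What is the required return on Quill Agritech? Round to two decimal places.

Mean R_i = (-7.7 − 1.3 − 5.9 + 1.0 − 9.0 − 3.7) / 6 = -4.4333%
Mean R_m = (-8.7 − 1.3 − 1.8 − 2.2 − 7.2 + 0.5) / 6 = -3.4500%
Σ(R_i − R̄_i)(R_m − R̄_m) = 48.2800  ⇒  Cov = 48.2800 / 5 = 9.6560
Σ(R_m − R̄_m)² = 66.1350  ⇒  Var(R_m) = 66.1350 / 5 = 13.2270
β = Cov / Var(R_m) = 9.6560 / 13.2270 = 0.7300
E(R) = R_f + β × MRP = 5.80% + 0.7300 × 8.80% = 12.22%

12.22%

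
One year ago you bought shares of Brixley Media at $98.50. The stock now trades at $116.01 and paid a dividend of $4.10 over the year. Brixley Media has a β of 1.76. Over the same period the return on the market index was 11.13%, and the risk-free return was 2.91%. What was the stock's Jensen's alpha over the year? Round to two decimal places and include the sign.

+4.56%

Realised HPR = (P1 + D1 − P0) / P0 = (116.01 + 4.10 − 98.50) / 98.50 = 21.61 / 98.50 = 21.9391%
MRP = 11.13% − 2.91% = 8.22%
CAPM required = R_f + β·MRP = 2.91% + 1.76 × 8.22% = 17.3772%
α = realised − required = 21.9391% − 17.3772% = +4.56%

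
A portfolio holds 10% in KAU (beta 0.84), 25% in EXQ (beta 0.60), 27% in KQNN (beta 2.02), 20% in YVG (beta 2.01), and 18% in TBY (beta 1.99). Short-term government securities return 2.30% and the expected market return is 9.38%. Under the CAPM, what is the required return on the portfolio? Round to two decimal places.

β_P = Σ w_i β_i = 0.10×0.84 + 0.25×0.60 + 0.27×2.02 + 0.20×2.01 + 0.18×1.99 = 1.5396
MRP = 9.38% − 2.30% = 7.08%
E(R_P) = R_f + β_P × MRP = 2.30% + 1.5396 × 7.08% = 13.20%

13.20%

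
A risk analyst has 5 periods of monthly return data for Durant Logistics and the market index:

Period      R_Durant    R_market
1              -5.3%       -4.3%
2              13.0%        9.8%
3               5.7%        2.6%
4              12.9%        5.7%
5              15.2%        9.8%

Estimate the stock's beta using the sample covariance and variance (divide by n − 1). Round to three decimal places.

1.384

Mean R_i = (-5.3 + 13.0 + 5.7 + 12.9 + 15.2) / 5 = 8.3000%
Mean R_m = (-4.3 + 9.8 + 2.6 + 5.7 + 9.8) / 5 = 4.7200%
Σ(R_i − R̄_i)(R_m − R̄_m) = 191.6200  ⇒  Cov = 191.6200 / 4 = 47.9050
Σ(R_m − R̄_m)² = 138.4280  ⇒  Var(R_m) = 138.4280 / 4 = 34.6070
β = Cov / Var(R_m) = 47.9050 / 34.6070 = 1.3843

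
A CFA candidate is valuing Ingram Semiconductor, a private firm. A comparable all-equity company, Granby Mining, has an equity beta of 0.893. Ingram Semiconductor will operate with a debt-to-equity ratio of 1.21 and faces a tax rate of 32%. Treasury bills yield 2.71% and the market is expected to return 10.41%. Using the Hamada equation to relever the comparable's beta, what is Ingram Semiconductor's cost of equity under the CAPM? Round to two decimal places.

β_L = β_U × [1 + (1 − t)(D/E)] = 0.893 × [1 + (1 − 0.32) × 1.21]
    = 0.893 × [1 + 0.68 × 1.21] = 0.893 × 1.8228 = 1.6278
MRP = 10.41% − 2.71% = 7.70%
E(R) = R_f + β_L × MRP = 2.71% + 1.6278 × 7.70% = 15.24%

15.24%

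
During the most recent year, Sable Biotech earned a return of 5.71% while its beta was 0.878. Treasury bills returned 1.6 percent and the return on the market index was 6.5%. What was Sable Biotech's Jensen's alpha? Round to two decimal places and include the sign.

-0.19%

Market excess return = 6.5% − 1.6% = 4.90%
CAPM benchmark = R_f + β(R_m − R_f) = 1.6% + 0.878 × 4.9% = 5.9022%
α = actual − benchmark = 5.71% − 5.9022% = -0.19%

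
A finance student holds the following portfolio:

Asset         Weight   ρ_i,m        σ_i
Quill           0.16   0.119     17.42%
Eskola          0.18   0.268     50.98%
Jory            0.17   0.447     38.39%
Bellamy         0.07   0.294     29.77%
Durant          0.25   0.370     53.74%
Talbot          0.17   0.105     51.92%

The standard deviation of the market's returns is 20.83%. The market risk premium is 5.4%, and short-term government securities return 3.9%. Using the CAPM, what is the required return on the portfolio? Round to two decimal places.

7.07%

β_Quill = 0.119 × 17.42% / 20.83% = 0.0995
β_Eskola = 0.268 × 50.98% / 20.83% = 0.6559
β_Jory = 0.447 × 38.39% / 20.83% = 0.8238
β_Bellamy = 0.294 × 29.77% / 20.83% = 0.4202
β_Durant = 0.370 × 53.74% / 20.83% = 0.9546
β_Talbot = 0.105 × 51.92% / 20.83% = 0.2617
β_P = Σ w_i β_i = 0.16×0.0995 + 0.18×0.6559 + 0.17×0.8238 + 0.07×0.4202 + 0.25×0.9546 + 0.17×0.2617 = 0.5866
E(R_P) = R_f + β_P × MRP = 3.9% + 0.5866 × 5.4% = 7.07%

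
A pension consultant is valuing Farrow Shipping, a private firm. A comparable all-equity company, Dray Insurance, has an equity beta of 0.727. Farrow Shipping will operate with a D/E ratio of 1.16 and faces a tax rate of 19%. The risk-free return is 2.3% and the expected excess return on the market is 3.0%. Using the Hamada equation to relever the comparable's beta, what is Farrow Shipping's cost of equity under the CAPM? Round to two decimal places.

β_L = β_U × [1 + (1 − t)(D/E)] = 0.727 × [1 + (1 − 0.19) × 1.16]
    = 0.727 × [1 + 0.81 × 1.16] = 0.727 × 1.9396 = 1.4101
E(R) = R_f + β_L × MRP = 2.3% + 1.4101 × 3.0% = 6.53%

6.53%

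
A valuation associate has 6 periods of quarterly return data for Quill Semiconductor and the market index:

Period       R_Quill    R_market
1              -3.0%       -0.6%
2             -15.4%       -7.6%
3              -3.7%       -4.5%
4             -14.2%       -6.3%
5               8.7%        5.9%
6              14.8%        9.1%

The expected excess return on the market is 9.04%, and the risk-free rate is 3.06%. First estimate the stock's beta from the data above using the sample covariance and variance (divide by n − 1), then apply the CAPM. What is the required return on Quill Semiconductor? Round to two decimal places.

Mean R_i = (-3.0 − 15.4 − 3.7 − 14.2 + 8.7 + 14.8) / 6 = -2.1333%
Mean R_m = (-0.6 − 7.6 − 4.5 − 6.3 + 5.9 + 9.1) / 6 = -0.6667%
Σ(R_i − R̄_i)(R_m − R̄_m) = 402.4267  ⇒  Cov = 402.4267 / 5 = 80.4853
Σ(R_m − R̄_m)² = 233.0133  ⇒  Var(R_m) = 233.0133 / 5 = 46.6027
β = Cov / Var(R_m) = 80.4853 / 46.6027 = 1.7271
E(R) = R_f + β × MRP = 3.06% + 1.7271 × 9.04% = 18.67%

18.67%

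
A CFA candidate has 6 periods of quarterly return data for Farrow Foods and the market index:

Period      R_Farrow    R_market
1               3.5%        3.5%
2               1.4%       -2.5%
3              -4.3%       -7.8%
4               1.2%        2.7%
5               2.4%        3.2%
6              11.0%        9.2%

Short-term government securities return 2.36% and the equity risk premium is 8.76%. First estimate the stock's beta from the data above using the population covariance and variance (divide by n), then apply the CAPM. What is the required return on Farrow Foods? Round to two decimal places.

Mean R_i = (3.5 + 1.4 − 4.3 + 1.2 + 2.4 + 11.0) / 6 = 2.5333%
Mean R_m = (3.5 − 2.5 − 7.8 + 2.7 + 3.2 + 9.2) / 6 = 1.3833%
Σ(R_i − R̄_i)(R_m − R̄_m) = 133.3833  ⇒  Cov = 133.3833 / 6 = 22.2306
Σ(R_m − R̄_m)² = 170.0283  ⇒  Var(R_m) = 170.0283 / 6 = 28.3381
β = Cov / Var(R_m) = 22.2306 / 28.3381 = 0.7845
E(R) = R_f + β × MRP = 2.36% + 0.7845 × 8.76% = 9.23%

9.23%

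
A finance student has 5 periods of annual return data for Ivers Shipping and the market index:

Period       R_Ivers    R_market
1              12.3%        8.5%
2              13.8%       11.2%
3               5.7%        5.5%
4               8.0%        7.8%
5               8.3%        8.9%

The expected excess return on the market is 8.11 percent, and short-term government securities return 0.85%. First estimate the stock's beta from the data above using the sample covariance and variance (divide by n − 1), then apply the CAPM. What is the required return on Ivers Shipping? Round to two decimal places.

12.22%

Mean R_i = (12.3 + 13.8 + 5.7 + 8.0 + 8.3) / 5 = 9.6200%
Mean R_m = (8.5 + 11.2 + 5.5 + 7.8 + 8.9) / 5 = 8.3800%
Σ(R_i − R̄_i)(R_m − R̄_m) = 23.6520  ⇒  Cov = 23.6520 / 4 = 5.9130
Σ(R_m − R̄_m)² = 16.8680  ⇒  Var(R_m) = 16.8680 / 4 = 4.2170
β = Cov / Var(R_m) = 5.9130 / 4.2170 = 1.4022
E(R) = R_f + β × MRP = 0.85% + 1.4022 × 8.11% = 12.22%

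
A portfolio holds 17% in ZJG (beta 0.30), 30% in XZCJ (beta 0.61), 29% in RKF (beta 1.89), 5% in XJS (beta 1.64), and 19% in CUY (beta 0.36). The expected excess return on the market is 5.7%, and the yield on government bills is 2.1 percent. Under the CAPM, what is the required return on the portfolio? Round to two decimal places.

β_P = Σ w_i β_i = 0.17×0.30 + 0.30×0.61 + 0.29×1.89 + 0.05×1.64 + 0.19×0.36 = 0.9325
E(R_P) = R_f + β_P × MRP = 2.1% + 0.9325 × 5.7% = 7.42%

7.42%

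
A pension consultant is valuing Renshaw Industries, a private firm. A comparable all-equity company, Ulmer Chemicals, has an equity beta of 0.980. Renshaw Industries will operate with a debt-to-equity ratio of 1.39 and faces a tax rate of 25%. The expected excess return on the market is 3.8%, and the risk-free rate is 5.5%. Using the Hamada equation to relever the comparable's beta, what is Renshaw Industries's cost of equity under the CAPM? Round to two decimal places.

β_L = β_U × [1 + (1 − t)(D/E)] = 0.980 × [1 + (1 − 0.25) × 1.39]
    = 0.980 × [1 + 0.75 × 1.39] = 0.980 × 2.0425 = 2.0017
E(R) = R_f + β_L × MRP = 5.5% + 2.0017 × 3.8% = 13.11%

13.11%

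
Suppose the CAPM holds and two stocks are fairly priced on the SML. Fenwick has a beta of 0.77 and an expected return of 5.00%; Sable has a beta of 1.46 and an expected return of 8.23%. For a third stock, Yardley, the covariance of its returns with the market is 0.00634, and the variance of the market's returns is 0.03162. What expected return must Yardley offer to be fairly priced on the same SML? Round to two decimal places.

MRP = (8.23% − 5.00%) / (1.46 − 0.77) = 4.6812%
R_f = 5.00% − 0.77 × 4.6812% = 1.3955%
β_Yardley = Cov / Var(R_m) = 0.00634 / 0.03162 = 0.2005
E(R_Yardley) = R_f + β × MRP = 1.3955% + 0.2005 × 4.6812% = 2.33%

2.33%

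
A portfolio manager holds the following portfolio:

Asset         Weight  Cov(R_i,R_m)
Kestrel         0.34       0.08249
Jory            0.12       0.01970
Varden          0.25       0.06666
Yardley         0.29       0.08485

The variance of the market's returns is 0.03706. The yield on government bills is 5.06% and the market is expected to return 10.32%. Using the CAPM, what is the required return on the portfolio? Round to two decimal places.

β_Kestrel = 0.08249 / 0.03706 = 2.2258
β_Jory = 0.01970 / 0.03706 = 0.5316
β_Varden = 0.06666 / 0.03706 = 1.7987
β_Yardley = 0.08485 / 0.03706 = 2.2895
β_P = Σ w_i β_i = 0.34×2.2258 + 0.12×0.5316 + 0.25×1.7987 + 0.29×2.2895 = 1.9342
MRP = 10.32% − 5.06% = 5.26%
E(R_P) = R_f + β_P × MRP = 5.06% + 1.9342 × 5.26% = 15.23%

15.23%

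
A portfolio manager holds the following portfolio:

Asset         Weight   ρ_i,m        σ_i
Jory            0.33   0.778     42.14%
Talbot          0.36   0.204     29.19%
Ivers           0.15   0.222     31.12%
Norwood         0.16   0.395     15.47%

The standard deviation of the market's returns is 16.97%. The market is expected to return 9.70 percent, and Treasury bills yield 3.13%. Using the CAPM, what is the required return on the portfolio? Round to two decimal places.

β_Jory = 0.778 × 42.14% / 16.97% = 1.9319
β_Talbot = 0.204 × 29.19% / 16.97% = 0.3509
β_Ivers = 0.222 × 31.12% / 16.97% = 0.4071
β_Norwood = 0.395 × 15.47% / 16.97% = 0.3601
β_P = Σ w_i β_i = 0.33×1.9319 + 0.36×0.3509 + 0.15×0.4071 + 0.16×0.3601 = 0.8825
MRP = 9.70% − 3.13% = 6.57%
E(R_P) = R_f + β_P × MRP = 3.13% + 0.8825 × 6.57% = 8.93%

8.93%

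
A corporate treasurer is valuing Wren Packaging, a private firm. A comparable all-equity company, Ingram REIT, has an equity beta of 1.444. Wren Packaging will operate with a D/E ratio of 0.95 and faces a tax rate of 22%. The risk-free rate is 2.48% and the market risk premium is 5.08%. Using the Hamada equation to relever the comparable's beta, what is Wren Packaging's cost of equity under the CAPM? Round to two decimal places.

β_L = β_U × [1 + (1 − t)(D/E)] = 1.444 × [1 + (1 − 0.22) × 0.95]
    = 1.444 × [1 + 0.78 × 0.95] = 1.444 × 1.7410 = 2.5140
E(R) = R_f + β_L × MRP = 2.48% + 2.5140 × 5.08% = 15.25%

15.25%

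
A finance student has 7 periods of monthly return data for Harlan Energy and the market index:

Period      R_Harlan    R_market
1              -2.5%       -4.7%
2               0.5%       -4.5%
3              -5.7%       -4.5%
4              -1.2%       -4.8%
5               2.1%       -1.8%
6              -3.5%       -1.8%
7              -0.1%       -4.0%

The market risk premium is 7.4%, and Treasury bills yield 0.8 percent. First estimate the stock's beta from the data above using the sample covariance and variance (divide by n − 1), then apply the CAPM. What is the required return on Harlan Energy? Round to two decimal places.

Mean R_i = (-2.5 + 0.5 − 5.7 − 1.2 + 2.1 − 3.5 − 0.1) / 7 = -1.4857%
Mean R_m = (-4.7 − 4.5 − 4.5 − 4.8 − 1.8 − 1.8 − 4.0) / 7 = -3.7286%
Σ(R_i − R̄_i)(R_m − R̄_m) = 5.0529  ⇒  Cov = 5.0529 / 6 = 0.8422
Σ(R_m − R̄_m)² = 10.7943  ⇒  Var(R_m) = 10.7943 / 6 = 1.7991
β = Cov / Var(R_m) = 0.8422 / 1.7991 = 0.4681
E(R) = R_f + β × MRP = 0.8% + 0.4681 × 7.4% = 4.26%

4.26%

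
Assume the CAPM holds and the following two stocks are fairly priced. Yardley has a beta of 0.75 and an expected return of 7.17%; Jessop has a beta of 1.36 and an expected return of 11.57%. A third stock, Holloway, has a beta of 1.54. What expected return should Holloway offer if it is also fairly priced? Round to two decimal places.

MRP (SML slope) = (11.57% − 7.17%) / (1.36 − 0.75) = 4.40% / 0.61 = 7.2131%
R_f (intercept) = 7.17% − 0.75 × 7.2131% = 1.7602%
E(R_Holloway) = R_f + β × MRP = 1.7602% + 1.54 × 7.2131% = 12.87%

12.87%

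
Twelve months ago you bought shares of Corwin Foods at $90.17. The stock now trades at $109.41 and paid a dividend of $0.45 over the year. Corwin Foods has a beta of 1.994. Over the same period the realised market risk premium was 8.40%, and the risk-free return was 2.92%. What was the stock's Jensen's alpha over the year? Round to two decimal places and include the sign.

+2.17%

Realised HPR = (P1 + D1 − P0) / P0 = (109.41 + 0.45 − 90.17) / 90.17 = 19.69 / 90.17 = 21.8365%
CAPM required = R_f + β·MRP = 2.92% + 1.994 × 8.40% = 19.66960%
α = realised − required = 21.8365% − 19.66960% = +2.17%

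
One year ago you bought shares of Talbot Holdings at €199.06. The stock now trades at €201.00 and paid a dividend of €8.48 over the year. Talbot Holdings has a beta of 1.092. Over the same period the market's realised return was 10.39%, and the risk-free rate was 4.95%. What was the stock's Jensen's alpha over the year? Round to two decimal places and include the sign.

-5.66%

Realised HPR = (P1 + D1 − P0) / P0 = (201.00 + 8.48 − 199.06) / 199.06 = 10.42 / 199.06 = 5.2346%
MRP = 10.39% − 4.95% = 5.44%
CAPM required = R_f + β·MRP = 4.95% + 1.092 × 5.44% = 10.89048%
α = realised − required = 5.2346% − 10.89048% = -5.66%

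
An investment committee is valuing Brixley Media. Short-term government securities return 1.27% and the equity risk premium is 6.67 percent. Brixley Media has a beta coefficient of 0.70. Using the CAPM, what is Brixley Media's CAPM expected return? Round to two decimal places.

E(R) = R_f + β × MRP = 1.27% + 0.70 × 6.67% = 5.94%

5.94%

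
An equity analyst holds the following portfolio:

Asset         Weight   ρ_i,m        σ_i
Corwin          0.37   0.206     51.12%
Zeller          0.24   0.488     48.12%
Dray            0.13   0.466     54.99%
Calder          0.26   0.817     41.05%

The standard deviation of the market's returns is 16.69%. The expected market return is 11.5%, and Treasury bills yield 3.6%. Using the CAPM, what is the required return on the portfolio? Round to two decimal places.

β_Corwin = 0.206 × 51.12% / 16.69% = 0.6310
β_Zeller = 0.488 × 48.12% / 16.69% = 1.4070
β_Dray = 0.466 × 54.99% / 16.69% = 1.5354
β_Calder = 0.817 × 41.05% / 16.69% = 2.0095
β_P = Σ w_i β_i = 0.37×0.6310 + 0.24×1.4070 + 0.13×1.5354 + 0.26×2.0095 = 1.2932
MRP = 11.5% − 3.6% = 7.90%
E(R_P) = R_f + β_P × MRP = 3.6% + 1.2932 × 7.9% = 13.82%

13.82%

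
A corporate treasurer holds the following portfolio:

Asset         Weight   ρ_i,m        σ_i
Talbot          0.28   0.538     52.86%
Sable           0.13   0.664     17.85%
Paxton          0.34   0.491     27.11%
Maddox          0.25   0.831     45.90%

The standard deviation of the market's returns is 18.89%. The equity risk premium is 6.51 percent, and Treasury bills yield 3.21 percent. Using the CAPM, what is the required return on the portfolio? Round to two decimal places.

11.33%

β_Talbot = 0.538 × 52.86% / 18.89% = 1.5055
β_Sable = 0.664 × 17.85% / 18.89% = 0.6274
β_Paxton = 0.491 × 27.11% / 18.89% = 0.7047
β_Maddox = 0.831 × 45.90% / 18.89% = 2.0192
β_P = Σ w_i β_i = 0.28×1.5055 + 0.13×0.6274 + 0.34×0.7047 + 0.25×2.0192 = 1.2475
E(R_P) = R_f + β_P × MRP = 3.21% + 1.2475 × 6.51% = 11.33%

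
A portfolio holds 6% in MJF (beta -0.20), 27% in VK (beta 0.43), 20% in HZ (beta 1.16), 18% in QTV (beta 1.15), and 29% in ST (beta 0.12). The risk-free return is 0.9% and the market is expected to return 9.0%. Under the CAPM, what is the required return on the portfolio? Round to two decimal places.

β_P = Σ w_i β_i = 0.06×-0.20 + 0.27×0.43 + 0.20×1.16 + 0.18×1.15 + 0.29×0.12 = 0.5779
MRP = 9.0% − 0.9% = 8.10%
E(R_P) = R_f + β_P × MRP = 0.9% + 0.5779 × 8.1% = 5.58%

5.58%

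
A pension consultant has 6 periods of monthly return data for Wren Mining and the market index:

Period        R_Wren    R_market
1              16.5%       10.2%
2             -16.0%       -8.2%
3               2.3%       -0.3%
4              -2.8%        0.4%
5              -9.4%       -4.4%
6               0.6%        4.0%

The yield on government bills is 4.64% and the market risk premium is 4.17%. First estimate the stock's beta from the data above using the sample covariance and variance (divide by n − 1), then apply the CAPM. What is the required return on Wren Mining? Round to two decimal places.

11.59%

Mean R_i = (16.5 − 16.0 + 2.3 − 2.8 − 9.4 + 0.6) / 6 = -1.4667%
Mean R_m = (10.2 − 8.2 − 0.3 + 0.4 − 4.4 + 4.0) / 6 = 0.2833%
Σ(R_i − R̄_i)(R_m − R̄_m) = 343.9433  ⇒  Cov = 343.9433 / 5 = 68.7887
Σ(R_m − R̄_m)² = 206.4083  ⇒  Var(R_m) = 206.4083 / 5 = 41.2817
β = Cov / Var(R_m) = 68.7887 / 41.2817 = 1.6663
E(R) = R_f + β × MRP = 4.64% + 1.6663 × 4.17% = 11.59%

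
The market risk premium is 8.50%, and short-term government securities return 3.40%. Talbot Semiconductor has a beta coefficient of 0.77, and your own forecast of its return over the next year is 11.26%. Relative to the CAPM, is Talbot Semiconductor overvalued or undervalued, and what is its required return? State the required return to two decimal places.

Undervalued; required return 9.95%

Required return = R_f + β·MRP = 3.40% + 0.77 × 8.50% = 9.95%
Forecast 11.26% > required 9.95% → the stock plots above the SML → undervalued.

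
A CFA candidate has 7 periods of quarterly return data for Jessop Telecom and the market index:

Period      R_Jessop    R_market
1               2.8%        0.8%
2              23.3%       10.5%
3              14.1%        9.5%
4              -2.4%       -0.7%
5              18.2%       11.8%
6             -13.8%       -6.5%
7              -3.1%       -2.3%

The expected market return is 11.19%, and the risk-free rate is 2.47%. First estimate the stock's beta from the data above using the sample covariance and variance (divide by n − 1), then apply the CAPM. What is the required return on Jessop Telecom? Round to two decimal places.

18.25%

Mean R_i = (2.8 + 23.3 + 14.1 − 2.4 + 18.2 − 13.8 − 3.1) / 7 = 5.5857%
Mean R_m = (0.8 + 10.5 + 9.5 − 0.7 + 11.8 − 6.5 − 2.3) / 7 = 3.3000%
Σ(R_i − R̄_i)(R_m − R̄_m) = 565.0800  ⇒  Cov = 565.0800 / 6 = 94.1800
Σ(R_m − R̄_m)² = 312.1800  ⇒  Var(R_m) = 312.1800 / 6 = 52.0300
β = Cov / Var(R_m) = 94.1800 / 52.0300 = 1.8101
MRP = 11.19% − 2.47% = 8.72%
E(R) = R_f + β × MRP = 2.47% + 1.8101 × 8.72% = 18.25%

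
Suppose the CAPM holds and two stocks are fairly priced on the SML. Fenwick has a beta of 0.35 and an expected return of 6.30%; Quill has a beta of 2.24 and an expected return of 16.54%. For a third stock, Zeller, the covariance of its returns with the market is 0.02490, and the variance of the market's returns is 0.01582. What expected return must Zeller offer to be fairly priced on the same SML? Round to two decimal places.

MRP = (16.54% − 6.30%) / (2.24 − 0.35) = 5.4180%
R_f = 6.30% − 0.35 × 5.4180% = 4.4037%
β_Zeller = Cov / Var(R_m) = 0.02490 / 0.01582 = 1.5740
E(R_Zeller) = R_f + β × MRP = 4.4037% + 1.5740 × 5.4180% = 12.93%

12.93%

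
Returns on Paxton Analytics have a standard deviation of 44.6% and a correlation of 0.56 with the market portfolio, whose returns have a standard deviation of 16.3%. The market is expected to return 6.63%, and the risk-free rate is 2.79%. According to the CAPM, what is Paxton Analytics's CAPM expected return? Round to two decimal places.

β = ρ × σ_i / σ_m = 0.56 × 44.6% / 16.3% = 1.5323
MRP = 6.63% − 2.79% = 3.84%
E(R) = 2.79% + 1.5323 × 3.84% = 8.67%

8.67%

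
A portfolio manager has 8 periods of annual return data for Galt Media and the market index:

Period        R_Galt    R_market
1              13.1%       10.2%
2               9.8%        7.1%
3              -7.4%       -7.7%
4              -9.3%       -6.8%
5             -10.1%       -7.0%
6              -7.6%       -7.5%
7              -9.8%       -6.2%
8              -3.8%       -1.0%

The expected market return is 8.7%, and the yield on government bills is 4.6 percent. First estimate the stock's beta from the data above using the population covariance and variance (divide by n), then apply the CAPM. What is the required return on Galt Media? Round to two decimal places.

Mean R_i = (13.1 + 9.8 − 7.4 − 9.3 − 10.1 − 7.6 − 9.8 − 3.8) / 8 = -3.1375%
Mean R_m = (10.2 + 7.1 − 7.7 − 6.8 − 7.0 − 7.5 − 6.2 − 1.0) / 8 = -2.3625%
Σ(R_i − R̄_i)(R_m − R̄_m) = 456.3813  ⇒  Cov = 456.3813 / 8 = 57.0477
Σ(R_m − R̄_m)² = 360.0188  ⇒  Var(R_m) = 360.0188 / 8 = 45.0024
β = Cov / Var(R_m) = 57.0477 / 45.0024 = 1.2677
MRP = 8.7% − 4.6% = 4.10%
E(R) = R_f + β × MRP = 4.6% + 1.2677 × 4.1% = 9.80%

9.80%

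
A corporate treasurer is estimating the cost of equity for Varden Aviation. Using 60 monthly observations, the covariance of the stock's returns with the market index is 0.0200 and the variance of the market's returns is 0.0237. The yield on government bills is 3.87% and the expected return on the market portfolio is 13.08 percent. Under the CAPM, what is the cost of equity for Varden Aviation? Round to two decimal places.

β = Cov(R_i, R_m) / Var(R_m) = 0.0200 / 0.0237 = 0.8439
MRP = 13.08% − 3.87% = 9.21%
E(R) = R_f + β × MRP = 3.87% + 0.8439 × 9.21% = 11.64%

11.64%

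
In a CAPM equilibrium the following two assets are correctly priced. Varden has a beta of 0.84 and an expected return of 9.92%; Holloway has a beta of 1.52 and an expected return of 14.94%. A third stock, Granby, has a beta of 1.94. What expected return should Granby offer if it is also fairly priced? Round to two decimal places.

MRP (SML slope) = (14.94% − 9.92%) / (1.52 − 0.84) = 5.02% / 0.68 = 7.3824%
R_f (intercept) = 9.92% − 0.84 × 7.3824% = 3.7188%
E(R_Granby) = R_f + β × MRP = 3.7188% + 1.94 × 7.3824% = 18.04%

18.04%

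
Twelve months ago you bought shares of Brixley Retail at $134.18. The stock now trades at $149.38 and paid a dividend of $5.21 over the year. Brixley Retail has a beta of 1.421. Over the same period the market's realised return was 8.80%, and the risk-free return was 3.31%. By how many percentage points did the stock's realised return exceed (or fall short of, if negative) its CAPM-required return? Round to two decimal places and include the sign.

+4.10%

Realised HPR = (P1 + D1 − P0) / P0 = (149.38 + 5.21 − 134.18) / 134.18 = 20.41 / 134.18 = 15.2109%
MRP = 8.80% − 3.31% = 5.49%
CAPM required = R_f + β·MRP = 3.31% + 1.421 × 5.49% = 11.11129%
α = realised − required = 15.2109% − 11.11129% = +4.10%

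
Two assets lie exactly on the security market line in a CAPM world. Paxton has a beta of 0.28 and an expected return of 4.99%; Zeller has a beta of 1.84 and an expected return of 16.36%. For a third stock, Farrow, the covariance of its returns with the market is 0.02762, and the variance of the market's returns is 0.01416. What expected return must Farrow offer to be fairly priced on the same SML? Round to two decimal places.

17.17%

MRP = (16.36% − 4.99%) / (1.84 − 0.28) = 7.2885%
R_f = 4.99% − 0.28 × 7.2885% = 2.9492%
β_Farrow = Cov / Var(R_m) = 0.02762 / 0.01416 = 1.9506
E(R_Farrow) = R_f + β × MRP = 2.9492% + 1.9506 × 7.2885% = 17.17%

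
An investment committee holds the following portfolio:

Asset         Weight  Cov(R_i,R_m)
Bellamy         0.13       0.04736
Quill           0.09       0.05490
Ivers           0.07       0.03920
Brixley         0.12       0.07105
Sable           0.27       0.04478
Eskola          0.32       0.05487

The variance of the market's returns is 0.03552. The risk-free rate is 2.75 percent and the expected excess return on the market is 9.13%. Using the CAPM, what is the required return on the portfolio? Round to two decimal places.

β_Bellamy = 0.04736 / 0.03552 = 1.3333
β_Quill = 0.05490 / 0.03552 = 1.5456
β_Ivers = 0.03920 / 0.03552 = 1.1036
β_Brixley = 0.07105 / 0.03552 = 2.0003
β_Sable = 0.04478 / 0.03552 = 1.2607
β_Eskola = 0.05487 / 0.03552 = 1.5448
β_P = Σ w_i β_i = 0.13×1.3333 + 0.09×1.5456 + 0.07×1.1036 + 0.12×2.0003 + 0.27×1.2607 + 0.32×1.5448 = 1.4644
E(R_P) = R_f + β_P × MRP = 2.75% + 1.4644 × 9.13% = 16.12%

16.12%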